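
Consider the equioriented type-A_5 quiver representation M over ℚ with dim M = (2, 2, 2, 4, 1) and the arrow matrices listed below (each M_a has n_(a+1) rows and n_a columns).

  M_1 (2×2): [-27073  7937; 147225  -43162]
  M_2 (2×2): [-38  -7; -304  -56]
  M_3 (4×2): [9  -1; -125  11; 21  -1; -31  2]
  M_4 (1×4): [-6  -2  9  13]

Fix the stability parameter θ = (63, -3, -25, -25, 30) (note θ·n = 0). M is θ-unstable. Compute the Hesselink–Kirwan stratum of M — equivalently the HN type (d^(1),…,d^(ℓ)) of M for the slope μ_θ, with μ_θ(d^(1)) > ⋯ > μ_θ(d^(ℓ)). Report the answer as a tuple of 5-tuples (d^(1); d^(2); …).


Interval decomposition of M: I[1,2], I[1,5], I[3,4], I[4,4]^2.
HN type (ℓ=3): μ^(1)=30; μ^(2)=5/2; μ^(3)=-25

((1, 1, 0, 0, 1); (1, 1, 1, 1, 0); (0, 0, 1, 3, 0))


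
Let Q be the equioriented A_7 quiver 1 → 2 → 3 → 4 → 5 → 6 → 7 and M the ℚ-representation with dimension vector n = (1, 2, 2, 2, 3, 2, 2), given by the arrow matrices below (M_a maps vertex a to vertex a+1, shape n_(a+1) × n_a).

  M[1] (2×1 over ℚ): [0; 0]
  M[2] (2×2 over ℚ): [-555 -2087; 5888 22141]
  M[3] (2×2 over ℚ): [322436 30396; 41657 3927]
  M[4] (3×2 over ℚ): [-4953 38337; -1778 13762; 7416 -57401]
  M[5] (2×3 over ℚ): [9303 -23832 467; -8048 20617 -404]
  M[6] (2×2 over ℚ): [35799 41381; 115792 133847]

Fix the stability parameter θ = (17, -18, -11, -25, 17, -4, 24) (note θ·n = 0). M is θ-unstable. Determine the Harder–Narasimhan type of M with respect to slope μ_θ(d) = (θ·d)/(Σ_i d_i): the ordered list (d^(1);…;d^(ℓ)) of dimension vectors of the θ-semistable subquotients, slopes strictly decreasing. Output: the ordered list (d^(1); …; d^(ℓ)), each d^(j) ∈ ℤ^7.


Interval decomposition of M: I[1,1], I[2,3], I[2,7], I[4,7], I[5,5].
HN type (ℓ=6): μ^(1)=24; μ^(2)=17; μ^(3)=13/2; μ^(4)=-11; μ^(5)=-18; μ^(6)=-25

((0, 0, 0, 0, 0, 0, 2); (1, 0, 0, 0, 1, 0, 0); (0, 0, 0, 0, 2, 2, 0); (0, 0, 1, 0, 0, 0, 0); (0, 2, 1, 1, 0, 0, 0); (0, 0, 0, 1, 0, 0, 0))


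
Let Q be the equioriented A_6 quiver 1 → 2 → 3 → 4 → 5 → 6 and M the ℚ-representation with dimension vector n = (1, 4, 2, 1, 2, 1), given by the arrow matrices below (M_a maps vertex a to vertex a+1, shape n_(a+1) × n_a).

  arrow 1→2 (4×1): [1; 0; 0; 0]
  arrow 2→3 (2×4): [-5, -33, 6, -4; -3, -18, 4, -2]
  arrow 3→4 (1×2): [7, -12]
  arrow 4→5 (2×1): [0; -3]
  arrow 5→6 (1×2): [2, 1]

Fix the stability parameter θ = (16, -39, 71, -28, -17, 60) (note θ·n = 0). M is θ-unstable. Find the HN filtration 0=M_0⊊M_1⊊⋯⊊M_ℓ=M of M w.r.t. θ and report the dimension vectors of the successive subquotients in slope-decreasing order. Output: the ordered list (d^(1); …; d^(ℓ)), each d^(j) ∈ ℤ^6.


Interval decomposition of M: I[1,6], I[2,2]^2, I[2,3], I[5,5].
HN type (ℓ=6): μ^(1)=71; μ^(2)=60; μ^(3)=26/3; μ^(4)=-23/2; μ^(5)=-17; μ^(6)=-39

((0, 0, 1, 0, 0, 0); (0, 0, 0, 0, 0, 1); (0, 0, 1, 1, 1, 0); (1, 1, 0, 0, 0, 0); (0, 0, 0, 0, 1, 0); (0, 3, 0, 0, 0, 0))


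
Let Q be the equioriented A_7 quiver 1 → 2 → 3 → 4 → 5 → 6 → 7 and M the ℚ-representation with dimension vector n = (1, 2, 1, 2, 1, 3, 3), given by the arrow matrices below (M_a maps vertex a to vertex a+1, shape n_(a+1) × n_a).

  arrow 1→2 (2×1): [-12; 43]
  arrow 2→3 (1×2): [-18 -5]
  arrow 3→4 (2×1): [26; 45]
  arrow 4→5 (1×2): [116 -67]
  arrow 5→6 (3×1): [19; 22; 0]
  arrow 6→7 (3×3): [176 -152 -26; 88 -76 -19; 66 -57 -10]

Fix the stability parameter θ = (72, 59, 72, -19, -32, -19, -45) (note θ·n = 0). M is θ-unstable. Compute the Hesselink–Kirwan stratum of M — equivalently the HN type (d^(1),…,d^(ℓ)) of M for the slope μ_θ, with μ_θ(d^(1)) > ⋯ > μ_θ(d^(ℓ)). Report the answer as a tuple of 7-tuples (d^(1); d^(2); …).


Interval decomposition of M: I[1,6], I[2,2], I[4,4], I[6,7]^2, I[7,7].
HN type (ℓ=5): μ^(1)=59; μ^(2)=133/6; μ^(3)=-19; μ^(4)=-32; μ^(5)=-45

((0, 1, 0, 0, 0, 0, 0); (1, 1, 1, 1, 1, 1, 0); (0, 0, 0, 1, 0, 0, 0); (0, 0, 0, 0, 0, 2, 2); (0, 0, 0, 0, 0, 0, 1))


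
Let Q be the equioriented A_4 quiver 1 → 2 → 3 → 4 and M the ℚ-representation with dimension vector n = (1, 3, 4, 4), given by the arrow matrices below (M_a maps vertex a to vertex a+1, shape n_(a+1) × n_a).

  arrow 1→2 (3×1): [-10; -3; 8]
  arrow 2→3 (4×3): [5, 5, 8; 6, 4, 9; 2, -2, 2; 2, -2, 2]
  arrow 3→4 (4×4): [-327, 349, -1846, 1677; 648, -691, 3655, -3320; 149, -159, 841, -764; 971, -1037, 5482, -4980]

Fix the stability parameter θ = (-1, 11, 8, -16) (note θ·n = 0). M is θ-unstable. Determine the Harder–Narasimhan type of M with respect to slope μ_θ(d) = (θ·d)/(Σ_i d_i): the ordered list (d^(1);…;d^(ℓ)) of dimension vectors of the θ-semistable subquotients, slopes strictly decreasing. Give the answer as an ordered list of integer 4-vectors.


Barcode: M ≅ I[1,4], I[2,2], I[2,4], I[3,4]^2. HN layers by μ_θ (4 steps, strictly decreasing):
  μ^(1)=11; μ^(2)=1; μ^(3)=-1; μ^(4)=-4

((0, 1, 0, 0); (0, 2, 2, 2); (1, 0, 0, 0); (0, 0, 2, 2))


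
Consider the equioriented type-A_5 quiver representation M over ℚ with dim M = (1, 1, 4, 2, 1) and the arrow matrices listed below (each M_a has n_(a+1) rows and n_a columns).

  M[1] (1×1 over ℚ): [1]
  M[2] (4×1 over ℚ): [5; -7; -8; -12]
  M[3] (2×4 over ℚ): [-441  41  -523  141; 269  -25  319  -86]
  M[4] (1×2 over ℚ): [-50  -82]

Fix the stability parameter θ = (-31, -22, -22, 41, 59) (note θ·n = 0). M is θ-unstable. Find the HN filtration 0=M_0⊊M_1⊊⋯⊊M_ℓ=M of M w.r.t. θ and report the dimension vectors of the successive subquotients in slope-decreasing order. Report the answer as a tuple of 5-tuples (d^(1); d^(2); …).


Interval decomposition of M: I[1,3], I[3,3], I[3,4], I[3,5].
HN type (ℓ=4): μ^(1)=59; μ^(2)=41; μ^(3)=-22; μ^(4)=-31

((0, 0, 0, 0, 1); (0, 0, 0, 2, 0); (0, 1, 4, 0, 0); (1, 0, 0, 0, 0))


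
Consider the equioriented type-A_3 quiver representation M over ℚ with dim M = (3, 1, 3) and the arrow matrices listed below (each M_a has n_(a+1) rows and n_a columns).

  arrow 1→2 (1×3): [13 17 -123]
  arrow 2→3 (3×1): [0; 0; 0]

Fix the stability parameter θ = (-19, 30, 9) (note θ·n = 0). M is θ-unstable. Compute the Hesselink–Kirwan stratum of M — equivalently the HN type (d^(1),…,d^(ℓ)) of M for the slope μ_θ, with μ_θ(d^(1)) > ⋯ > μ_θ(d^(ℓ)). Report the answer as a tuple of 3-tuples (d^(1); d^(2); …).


Barcode: M ≅ I[1,1]^2, I[1,2], I[3,3]^3. HN layers by μ_θ (3 steps, strictly decreasing):
  μ^(1)=30; μ^(2)=9; μ^(3)=-19

((0, 1, 0); (0, 0, 3); (3, 0, 0))


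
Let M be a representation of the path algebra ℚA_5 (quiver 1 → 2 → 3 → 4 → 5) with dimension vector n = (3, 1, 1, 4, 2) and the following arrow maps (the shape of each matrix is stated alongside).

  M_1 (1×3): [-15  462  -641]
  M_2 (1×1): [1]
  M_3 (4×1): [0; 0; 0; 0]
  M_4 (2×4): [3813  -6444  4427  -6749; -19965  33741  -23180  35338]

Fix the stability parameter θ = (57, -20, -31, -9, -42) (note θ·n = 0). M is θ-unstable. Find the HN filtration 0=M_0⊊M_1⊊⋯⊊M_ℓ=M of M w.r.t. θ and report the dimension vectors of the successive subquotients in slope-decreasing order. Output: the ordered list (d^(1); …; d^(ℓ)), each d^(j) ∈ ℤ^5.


Via rank(M_{q-1}∘⋯∘M_p): M ≅ I[1,1]^2, I[1,3], I[4,4]^2, I[4,5]^2.
μ_θ-semistable layers: μ^(1)=57; μ^(2)=2; μ^(3)=-9; μ^(4)=-51/2

((2, 0, 0, 0, 0); (1, 1, 1, 0, 0); (0, 0, 0, 2, 0); (0, 0, 0, 2, 2))


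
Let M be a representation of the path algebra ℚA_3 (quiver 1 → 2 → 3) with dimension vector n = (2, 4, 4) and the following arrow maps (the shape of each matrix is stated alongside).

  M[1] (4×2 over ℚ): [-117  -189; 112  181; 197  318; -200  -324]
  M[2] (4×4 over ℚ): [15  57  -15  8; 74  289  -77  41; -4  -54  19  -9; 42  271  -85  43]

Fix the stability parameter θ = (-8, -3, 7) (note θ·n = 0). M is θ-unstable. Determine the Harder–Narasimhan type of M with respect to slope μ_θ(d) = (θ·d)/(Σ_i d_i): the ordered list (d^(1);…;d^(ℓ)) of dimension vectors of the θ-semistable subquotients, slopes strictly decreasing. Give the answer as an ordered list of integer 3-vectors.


Barcode: M ≅ I[1,3]^2, I[2,3]^2. HN layers by μ_θ (3 steps, strictly decreasing):
  μ^(1)=7; μ^(2)=-3; μ^(3)=-8

((0, 0, 4); (0, 4, 0); (2, 0, 0))


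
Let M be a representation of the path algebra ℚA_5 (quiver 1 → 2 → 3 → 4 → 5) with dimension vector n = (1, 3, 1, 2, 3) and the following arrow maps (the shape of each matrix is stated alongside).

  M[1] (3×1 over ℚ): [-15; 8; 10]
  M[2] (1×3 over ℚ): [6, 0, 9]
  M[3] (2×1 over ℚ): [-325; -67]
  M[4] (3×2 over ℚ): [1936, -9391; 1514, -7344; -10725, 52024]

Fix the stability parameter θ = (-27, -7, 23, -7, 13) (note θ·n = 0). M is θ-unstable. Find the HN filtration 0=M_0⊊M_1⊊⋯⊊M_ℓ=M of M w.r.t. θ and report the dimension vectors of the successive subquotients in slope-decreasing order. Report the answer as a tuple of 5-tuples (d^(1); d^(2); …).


Via rank(M_{q-1}∘⋯∘M_p): M ≅ I[1,2], I[2,2], I[2,5], I[4,5], I[5,5].
μ_θ-semistable layers: μ^(1)=13; μ^(2)=8; μ^(3)=-7; μ^(4)=-27

((0, 0, 0, 0, 3); (0, 0, 1, 1, 0); (0, 3, 0, 1, 0); (1, 0, 0, 0, 0))


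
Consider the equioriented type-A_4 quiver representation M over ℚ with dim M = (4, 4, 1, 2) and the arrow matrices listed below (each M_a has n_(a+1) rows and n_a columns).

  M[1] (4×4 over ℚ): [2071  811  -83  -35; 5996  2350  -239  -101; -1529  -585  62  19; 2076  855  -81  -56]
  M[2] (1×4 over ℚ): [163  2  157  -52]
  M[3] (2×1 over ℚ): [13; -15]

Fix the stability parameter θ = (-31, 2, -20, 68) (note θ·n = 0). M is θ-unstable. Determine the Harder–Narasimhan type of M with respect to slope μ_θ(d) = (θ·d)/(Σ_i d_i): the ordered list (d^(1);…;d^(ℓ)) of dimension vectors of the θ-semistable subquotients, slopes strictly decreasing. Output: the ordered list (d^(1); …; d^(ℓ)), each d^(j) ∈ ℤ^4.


Via rank(M_{q-1}∘⋯∘M_p): M ≅ I[1,2]^3, I[1,4], I[4,4].
μ_θ-semistable layers: μ^(1)=68; μ^(2)=2; μ^(3)=-9; μ^(4)=-31

((0, 0, 0, 2); (0, 3, 0, 0); (0, 1, 1, 0); (4, 0, 0, 0))


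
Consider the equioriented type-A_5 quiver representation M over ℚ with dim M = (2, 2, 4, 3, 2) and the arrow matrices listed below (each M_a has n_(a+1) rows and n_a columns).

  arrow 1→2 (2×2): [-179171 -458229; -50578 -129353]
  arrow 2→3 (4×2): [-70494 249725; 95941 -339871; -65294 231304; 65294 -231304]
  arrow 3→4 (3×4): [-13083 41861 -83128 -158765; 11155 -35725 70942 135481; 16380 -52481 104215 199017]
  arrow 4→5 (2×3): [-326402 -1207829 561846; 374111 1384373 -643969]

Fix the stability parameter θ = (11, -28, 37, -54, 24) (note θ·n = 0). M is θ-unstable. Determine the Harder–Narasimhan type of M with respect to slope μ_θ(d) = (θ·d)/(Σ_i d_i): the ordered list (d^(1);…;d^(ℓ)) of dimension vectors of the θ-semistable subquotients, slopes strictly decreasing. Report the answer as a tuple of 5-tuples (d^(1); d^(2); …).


Barcode: M ≅ I[1,5]^2, I[3,3], I[3,4]. HN layers by μ_θ (3 steps, strictly decreasing):
  μ^(1)=37; μ^(2)=24; μ^(3)=-17/2

((0, 0, 1, 0, 0); (0, 0, 0, 0, 2); (2, 2, 3, 3, 0))


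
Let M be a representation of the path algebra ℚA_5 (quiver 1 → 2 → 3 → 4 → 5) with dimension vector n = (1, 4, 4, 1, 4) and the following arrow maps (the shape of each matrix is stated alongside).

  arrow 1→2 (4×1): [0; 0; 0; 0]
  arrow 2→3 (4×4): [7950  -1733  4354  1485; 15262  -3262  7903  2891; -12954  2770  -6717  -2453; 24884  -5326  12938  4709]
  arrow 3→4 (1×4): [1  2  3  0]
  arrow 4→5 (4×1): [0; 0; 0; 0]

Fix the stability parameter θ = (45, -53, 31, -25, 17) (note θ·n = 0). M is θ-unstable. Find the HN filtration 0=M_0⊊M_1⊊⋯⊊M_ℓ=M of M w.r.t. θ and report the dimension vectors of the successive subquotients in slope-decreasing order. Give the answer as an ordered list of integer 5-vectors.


Interval decomposition of M: I[1,1], I[2,2], I[2,3]^2, I[2,4], I[3,3], I[5,5]^4.
HN type (ℓ=5): μ^(1)=45; μ^(2)=31; μ^(3)=17; μ^(4)=3; μ^(5)=-53

((1, 0, 0, 0, 0); (0, 0, 3, 0, 0); (0, 0, 0, 0, 4); (0, 0, 1, 1, 0); (0, 4, 0, 0, 0))


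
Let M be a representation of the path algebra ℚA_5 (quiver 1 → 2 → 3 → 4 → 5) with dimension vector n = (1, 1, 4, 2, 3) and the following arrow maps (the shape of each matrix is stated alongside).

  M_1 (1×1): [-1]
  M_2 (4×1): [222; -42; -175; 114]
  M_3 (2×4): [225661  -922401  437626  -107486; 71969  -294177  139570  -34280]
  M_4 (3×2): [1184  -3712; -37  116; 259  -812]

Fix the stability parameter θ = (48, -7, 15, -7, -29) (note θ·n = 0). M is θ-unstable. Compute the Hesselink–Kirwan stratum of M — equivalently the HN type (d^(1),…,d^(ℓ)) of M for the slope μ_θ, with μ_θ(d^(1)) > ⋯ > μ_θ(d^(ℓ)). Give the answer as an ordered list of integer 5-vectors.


Barcode: M ≅ I[1,5], I[3,3]^2, I[3,4], I[5,5]^2. HN layers by μ_θ (3 steps, strictly decreasing):
  μ^(1)=15; μ^(2)=4; μ^(3)=-29

((0, 0, 2, 0, 0); (1, 1, 2, 2, 1); (0, 0, 0, 0, 2))


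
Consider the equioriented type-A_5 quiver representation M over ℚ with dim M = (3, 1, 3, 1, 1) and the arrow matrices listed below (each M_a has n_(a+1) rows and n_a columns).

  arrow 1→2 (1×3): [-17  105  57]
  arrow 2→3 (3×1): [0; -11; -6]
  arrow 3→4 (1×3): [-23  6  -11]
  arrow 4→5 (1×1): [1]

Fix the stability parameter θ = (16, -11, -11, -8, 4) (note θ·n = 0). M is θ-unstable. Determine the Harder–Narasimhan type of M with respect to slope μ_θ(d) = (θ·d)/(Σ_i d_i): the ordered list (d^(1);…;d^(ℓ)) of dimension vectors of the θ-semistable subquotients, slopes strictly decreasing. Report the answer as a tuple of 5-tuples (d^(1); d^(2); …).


Interval decomposition of M: I[1,1]^2, I[1,3], I[3,3], I[3,5].
HN type (ℓ=5): μ^(1)=16; μ^(2)=4; μ^(3)=-2; μ^(4)=-8; μ^(5)=-11

((2, 0, 0, 0, 0); (0, 0, 0, 0, 1); (1, 1, 1, 0, 0); (0, 0, 0, 1, 0); (0, 0, 2, 0, 0))


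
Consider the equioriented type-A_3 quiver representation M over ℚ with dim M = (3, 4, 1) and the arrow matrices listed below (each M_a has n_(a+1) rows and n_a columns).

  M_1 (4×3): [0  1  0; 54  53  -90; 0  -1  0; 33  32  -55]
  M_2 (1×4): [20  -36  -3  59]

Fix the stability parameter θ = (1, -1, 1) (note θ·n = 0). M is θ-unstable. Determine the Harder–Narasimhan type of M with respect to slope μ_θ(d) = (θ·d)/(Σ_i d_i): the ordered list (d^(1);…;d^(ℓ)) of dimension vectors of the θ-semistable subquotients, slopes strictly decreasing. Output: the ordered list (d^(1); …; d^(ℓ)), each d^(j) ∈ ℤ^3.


Via rank(M_{q-1}∘⋯∘M_p): M ≅ I[1,1], I[1,2], I[1,3], I[2,2]^2.
μ_θ-semistable layers: μ^(1)=1; μ^(2)=0; μ^(3)=-1

((1, 0, 1); (2, 2, 0); (0, 2, 0))


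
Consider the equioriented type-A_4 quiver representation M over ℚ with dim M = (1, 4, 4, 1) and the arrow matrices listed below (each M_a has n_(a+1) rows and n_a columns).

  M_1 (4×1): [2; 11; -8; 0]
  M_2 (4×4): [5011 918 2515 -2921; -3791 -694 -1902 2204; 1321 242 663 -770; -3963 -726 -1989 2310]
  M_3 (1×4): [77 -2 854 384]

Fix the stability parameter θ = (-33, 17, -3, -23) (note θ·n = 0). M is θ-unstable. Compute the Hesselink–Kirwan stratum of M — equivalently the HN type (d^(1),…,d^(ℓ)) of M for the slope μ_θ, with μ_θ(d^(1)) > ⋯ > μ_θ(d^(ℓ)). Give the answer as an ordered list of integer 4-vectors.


Barcode: M ≅ I[1,2], I[2,3]^2, I[2,4], I[3,3]. HN layers by μ_θ (4 steps, strictly decreasing):
  μ^(1)=17; μ^(2)=7; μ^(3)=-3; μ^(4)=-33

((0, 1, 0, 0); (0, 2, 2, 0); (0, 1, 2, 1); (1, 0, 0, 0))


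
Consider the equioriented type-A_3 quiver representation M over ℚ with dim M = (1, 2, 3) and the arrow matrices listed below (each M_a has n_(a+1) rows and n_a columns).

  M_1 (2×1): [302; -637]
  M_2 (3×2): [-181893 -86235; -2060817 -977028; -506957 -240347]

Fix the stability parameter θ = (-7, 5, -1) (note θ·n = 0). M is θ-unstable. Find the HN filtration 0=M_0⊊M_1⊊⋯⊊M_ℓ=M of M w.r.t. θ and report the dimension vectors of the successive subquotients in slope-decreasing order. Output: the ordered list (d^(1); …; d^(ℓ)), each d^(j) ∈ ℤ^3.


Interval decomposition of M: I[1,3], I[2,3], I[3,3].
HN type (ℓ=3): μ^(1)=2; μ^(2)=-1; μ^(3)=-7

((0, 2, 2); (0, 0, 1); (1, 0, 0))


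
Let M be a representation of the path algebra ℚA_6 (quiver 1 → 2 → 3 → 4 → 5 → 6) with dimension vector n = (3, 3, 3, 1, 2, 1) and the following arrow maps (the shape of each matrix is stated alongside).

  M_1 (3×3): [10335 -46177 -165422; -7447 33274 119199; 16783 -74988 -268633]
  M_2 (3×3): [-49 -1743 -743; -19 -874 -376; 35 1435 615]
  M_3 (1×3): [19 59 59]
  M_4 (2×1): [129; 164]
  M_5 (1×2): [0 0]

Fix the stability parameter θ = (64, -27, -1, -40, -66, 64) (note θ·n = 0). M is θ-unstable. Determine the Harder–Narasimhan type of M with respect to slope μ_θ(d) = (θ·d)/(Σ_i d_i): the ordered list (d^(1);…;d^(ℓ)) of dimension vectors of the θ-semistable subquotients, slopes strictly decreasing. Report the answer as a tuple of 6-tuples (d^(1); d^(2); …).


Barcode: M ≅ I[1,1], I[1,2], I[1,5], I[2,3], I[3,3], I[5,5], I[6,6]. HN layers by μ_θ (6 steps, strictly decreasing):
  μ^(1)=64; μ^(2)=37/2; μ^(3)=-1; μ^(4)=-14; μ^(5)=-27; μ^(6)=-66

((1, 0, 0, 0, 0, 1); (1, 1, 0, 0, 0, 0); (0, 0, 2, 0, 0, 0); (1, 1, 1, 1, 1, 0); (0, 1, 0, 0, 0, 0); (0, 0, 0, 0, 1, 0))


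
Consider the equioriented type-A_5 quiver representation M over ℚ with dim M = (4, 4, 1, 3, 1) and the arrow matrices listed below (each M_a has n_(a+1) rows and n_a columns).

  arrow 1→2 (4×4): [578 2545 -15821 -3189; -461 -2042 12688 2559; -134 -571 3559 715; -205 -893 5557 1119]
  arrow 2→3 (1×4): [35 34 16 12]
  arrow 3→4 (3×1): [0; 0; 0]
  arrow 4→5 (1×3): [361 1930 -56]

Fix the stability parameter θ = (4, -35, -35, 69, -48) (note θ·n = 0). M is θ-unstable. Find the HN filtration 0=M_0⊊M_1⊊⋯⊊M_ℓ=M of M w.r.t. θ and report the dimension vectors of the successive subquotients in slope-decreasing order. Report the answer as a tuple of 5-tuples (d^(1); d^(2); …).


Interval decomposition of M: I[1,1], I[1,2]^2, I[1,3], I[2,2], I[4,4]^2, I[4,5].
HN type (ℓ=6): μ^(1)=69; μ^(2)=21/2; μ^(3)=4; μ^(4)=-31/2; μ^(5)=-22; μ^(6)=-35

((0, 0, 0, 2, 0); (0, 0, 0, 1, 1); (1, 0, 0, 0, 0); (2, 2, 0, 0, 0); (1, 1, 1, 0, 0); (0, 1, 0, 0, 0))


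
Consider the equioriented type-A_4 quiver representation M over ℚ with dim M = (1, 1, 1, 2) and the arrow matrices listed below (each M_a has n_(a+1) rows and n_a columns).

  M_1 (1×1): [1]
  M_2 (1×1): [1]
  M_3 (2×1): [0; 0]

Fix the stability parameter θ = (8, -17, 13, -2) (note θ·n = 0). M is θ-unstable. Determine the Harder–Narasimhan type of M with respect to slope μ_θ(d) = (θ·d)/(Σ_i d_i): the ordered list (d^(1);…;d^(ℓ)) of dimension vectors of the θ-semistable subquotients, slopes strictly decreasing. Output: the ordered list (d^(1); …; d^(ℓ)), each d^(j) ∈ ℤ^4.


Via rank(M_{q-1}∘⋯∘M_p): M ≅ I[1,3], I[4,4]^2.
μ_θ-semistable layers: μ^(1)=13; μ^(2)=-2; μ^(3)=-9/2

((0, 0, 1, 0); (0, 0, 0, 2); (1, 1, 0, 0))


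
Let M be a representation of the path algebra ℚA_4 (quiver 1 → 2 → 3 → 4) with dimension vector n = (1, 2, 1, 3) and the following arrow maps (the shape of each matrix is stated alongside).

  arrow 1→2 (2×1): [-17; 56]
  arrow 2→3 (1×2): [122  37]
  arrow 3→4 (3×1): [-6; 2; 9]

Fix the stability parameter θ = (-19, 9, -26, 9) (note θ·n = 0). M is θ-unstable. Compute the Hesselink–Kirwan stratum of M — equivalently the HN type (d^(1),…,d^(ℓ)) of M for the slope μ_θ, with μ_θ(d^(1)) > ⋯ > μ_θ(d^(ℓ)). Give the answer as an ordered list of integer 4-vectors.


Barcode: M ≅ I[1,4], I[2,2], I[4,4]^2. HN layers by μ_θ (3 steps, strictly decreasing):
  μ^(1)=9; μ^(2)=-17/2; μ^(3)=-19

((0, 1, 0, 3); (0, 1, 1, 0); (1, 0, 0, 0))


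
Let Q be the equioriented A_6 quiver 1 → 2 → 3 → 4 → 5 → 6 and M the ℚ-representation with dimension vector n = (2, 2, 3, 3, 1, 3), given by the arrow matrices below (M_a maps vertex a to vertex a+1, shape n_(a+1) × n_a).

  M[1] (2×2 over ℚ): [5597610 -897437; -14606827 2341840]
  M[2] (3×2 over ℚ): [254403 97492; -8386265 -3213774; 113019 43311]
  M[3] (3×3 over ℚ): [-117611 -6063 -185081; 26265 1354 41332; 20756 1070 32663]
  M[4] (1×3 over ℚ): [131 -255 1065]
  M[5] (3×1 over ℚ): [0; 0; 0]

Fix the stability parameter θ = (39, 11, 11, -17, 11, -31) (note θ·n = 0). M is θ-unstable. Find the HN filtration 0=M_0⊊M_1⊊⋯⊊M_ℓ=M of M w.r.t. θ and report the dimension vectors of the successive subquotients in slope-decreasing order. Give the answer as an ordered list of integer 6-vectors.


Barcode: M ≅ I[1,4], I[1,5], I[3,4], I[6,6]^3. HN layers by μ_θ (3 steps, strictly decreasing):
  μ^(1)=11; μ^(2)=-3; μ^(3)=-31

((2, 2, 2, 2, 1, 0); (0, 0, 1, 1, 0, 0); (0, 0, 0, 0, 0, 3))


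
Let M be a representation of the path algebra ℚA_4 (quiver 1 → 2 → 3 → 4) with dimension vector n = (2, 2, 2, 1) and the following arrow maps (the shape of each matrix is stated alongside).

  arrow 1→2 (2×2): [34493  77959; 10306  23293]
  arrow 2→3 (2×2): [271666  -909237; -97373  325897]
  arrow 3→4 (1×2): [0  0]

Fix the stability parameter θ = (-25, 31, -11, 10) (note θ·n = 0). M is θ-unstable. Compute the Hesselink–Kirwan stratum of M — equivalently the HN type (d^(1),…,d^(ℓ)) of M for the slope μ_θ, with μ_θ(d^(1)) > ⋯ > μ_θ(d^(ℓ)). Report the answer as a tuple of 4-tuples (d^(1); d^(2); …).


Interval decomposition of M: I[1,3]^2, I[4,4].
HN type (ℓ=2): μ^(1)=10; μ^(2)=-25

((0, 2, 2, 1); (2, 0, 0, 0))


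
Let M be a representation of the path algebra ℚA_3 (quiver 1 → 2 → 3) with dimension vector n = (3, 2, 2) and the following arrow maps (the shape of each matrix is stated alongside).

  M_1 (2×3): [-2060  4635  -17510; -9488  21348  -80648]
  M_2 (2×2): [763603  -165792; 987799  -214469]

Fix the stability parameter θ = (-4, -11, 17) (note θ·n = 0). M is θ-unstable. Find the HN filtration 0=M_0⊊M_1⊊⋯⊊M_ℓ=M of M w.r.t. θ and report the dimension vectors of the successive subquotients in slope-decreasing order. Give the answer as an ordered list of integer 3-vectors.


Barcode: M ≅ I[1,1]^2, I[1,3], I[2,3]. HN layers by μ_θ (4 steps, strictly decreasing):
  μ^(1)=17; μ^(2)=-4; μ^(3)=-15/2; μ^(4)=-11

((0, 0, 2); (2, 0, 0); (1, 1, 0); (0, 1, 0))


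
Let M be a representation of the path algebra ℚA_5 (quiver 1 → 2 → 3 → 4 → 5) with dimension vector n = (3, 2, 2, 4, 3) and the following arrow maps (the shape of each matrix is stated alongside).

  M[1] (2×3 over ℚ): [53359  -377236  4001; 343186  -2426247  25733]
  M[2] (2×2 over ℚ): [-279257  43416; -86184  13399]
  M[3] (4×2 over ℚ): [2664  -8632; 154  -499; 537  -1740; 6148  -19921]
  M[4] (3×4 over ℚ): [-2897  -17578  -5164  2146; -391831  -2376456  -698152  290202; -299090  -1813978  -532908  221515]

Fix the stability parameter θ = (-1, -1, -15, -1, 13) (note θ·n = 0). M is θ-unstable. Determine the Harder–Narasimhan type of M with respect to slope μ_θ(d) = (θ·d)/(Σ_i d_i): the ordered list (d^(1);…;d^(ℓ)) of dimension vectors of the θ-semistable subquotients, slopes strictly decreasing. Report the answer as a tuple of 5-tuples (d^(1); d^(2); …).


Via rank(M_{q-1}∘⋯∘M_p): M ≅ I[1,1], I[1,4], I[1,5], I[4,5]^2.
μ_θ-semistable layers: μ^(1)=13; μ^(2)=-1; μ^(3)=-17/3

((0, 0, 0, 0, 3); (1, 0, 0, 4, 0); (2, 2, 2, 0, 0))


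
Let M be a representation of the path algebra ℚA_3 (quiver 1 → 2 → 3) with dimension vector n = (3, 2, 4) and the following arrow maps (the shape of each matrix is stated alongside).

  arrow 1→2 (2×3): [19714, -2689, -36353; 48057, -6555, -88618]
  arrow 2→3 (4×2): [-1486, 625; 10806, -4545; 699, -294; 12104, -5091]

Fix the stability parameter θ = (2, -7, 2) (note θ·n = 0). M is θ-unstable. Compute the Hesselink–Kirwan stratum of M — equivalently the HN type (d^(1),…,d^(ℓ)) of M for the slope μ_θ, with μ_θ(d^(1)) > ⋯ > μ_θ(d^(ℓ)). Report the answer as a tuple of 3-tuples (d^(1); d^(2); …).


Interval decomposition of M: I[1,1], I[1,3]^2, I[3,3]^2.
HN type (ℓ=2): μ^(1)=2; μ^(2)=-5/2

((1, 0, 4); (2, 2, 0))


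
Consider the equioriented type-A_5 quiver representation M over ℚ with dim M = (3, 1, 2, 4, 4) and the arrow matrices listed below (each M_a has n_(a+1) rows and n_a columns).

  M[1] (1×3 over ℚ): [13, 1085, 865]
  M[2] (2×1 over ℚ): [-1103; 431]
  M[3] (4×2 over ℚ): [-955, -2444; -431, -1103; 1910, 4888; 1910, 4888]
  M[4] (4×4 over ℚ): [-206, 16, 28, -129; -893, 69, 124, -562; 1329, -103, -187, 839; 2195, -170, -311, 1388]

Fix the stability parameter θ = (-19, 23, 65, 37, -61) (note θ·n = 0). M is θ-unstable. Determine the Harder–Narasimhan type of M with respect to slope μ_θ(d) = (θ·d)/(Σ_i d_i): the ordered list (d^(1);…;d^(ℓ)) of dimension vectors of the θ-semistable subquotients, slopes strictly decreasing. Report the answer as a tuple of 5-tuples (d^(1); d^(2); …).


Barcode: M ≅ I[1,1]^2, I[1,5], I[3,5], I[4,5]^2. HN layers by μ_θ (4 steps, strictly decreasing):
  μ^(1)=16; μ^(2)=41/3; μ^(3)=-12; μ^(4)=-19

((0, 1, 1, 1, 1); (0, 0, 1, 1, 1); (0, 0, 0, 2, 2); (3, 0, 0, 0, 0))


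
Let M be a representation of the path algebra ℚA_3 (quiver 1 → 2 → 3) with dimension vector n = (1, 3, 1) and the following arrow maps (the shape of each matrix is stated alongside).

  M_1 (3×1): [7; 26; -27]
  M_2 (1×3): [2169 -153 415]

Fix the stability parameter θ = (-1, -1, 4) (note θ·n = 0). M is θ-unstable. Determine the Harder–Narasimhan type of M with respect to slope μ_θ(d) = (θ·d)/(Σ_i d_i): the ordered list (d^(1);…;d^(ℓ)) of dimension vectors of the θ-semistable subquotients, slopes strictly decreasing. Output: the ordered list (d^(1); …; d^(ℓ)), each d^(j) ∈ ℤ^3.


Barcode: M ≅ I[1,2], I[2,2], I[2,3]. HN layers by μ_θ (2 steps, strictly decreasing):
  μ^(1)=4; μ^(2)=-1

((0, 0, 1); (1, 3, 0))


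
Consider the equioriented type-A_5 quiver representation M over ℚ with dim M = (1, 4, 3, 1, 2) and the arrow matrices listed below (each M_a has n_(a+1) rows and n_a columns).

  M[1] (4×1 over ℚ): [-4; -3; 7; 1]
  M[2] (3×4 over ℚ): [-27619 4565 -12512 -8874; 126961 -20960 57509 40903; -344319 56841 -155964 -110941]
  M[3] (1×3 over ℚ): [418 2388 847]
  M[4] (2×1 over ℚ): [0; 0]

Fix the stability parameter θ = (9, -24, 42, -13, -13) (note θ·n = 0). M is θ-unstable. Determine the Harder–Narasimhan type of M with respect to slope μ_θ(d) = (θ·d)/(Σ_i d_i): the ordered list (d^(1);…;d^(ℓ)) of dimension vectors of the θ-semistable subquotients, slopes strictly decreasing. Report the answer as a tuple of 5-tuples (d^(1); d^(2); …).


Interval decomposition of M: I[1,4], I[2,2], I[2,3]^2, I[5,5]^2.
HN type (ℓ=5): μ^(1)=42; μ^(2)=29/2; μ^(3)=-15/2; μ^(4)=-13; μ^(5)=-24

((0, 0, 2, 0, 0); (0, 0, 1, 1, 0); (1, 1, 0, 0, 0); (0, 0, 0, 0, 2); (0, 3, 0, 0, 0))


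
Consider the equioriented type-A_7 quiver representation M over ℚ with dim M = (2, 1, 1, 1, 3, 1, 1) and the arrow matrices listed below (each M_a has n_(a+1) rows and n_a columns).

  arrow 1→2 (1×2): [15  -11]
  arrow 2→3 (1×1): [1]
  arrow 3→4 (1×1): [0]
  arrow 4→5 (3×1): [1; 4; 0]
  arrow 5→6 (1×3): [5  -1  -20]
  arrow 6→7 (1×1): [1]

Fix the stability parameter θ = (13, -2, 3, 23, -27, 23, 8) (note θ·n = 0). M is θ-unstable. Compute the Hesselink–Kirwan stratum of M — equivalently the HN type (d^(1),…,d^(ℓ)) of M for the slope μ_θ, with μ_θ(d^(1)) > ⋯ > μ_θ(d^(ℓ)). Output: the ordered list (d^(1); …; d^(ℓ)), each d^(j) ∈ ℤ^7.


Via rank(M_{q-1}∘⋯∘M_p): M ≅ I[1,1], I[1,3], I[4,7], I[5,5]^2.
μ_θ-semistable layers: μ^(1)=31/2; μ^(2)=13; μ^(3)=14/3; μ^(4)=-2; μ^(5)=-27

((0, 0, 0, 0, 0, 1, 1); (1, 0, 0, 0, 0, 0, 0); (1, 1, 1, 0, 0, 0, 0); (0, 0, 0, 1, 1, 0, 0); (0, 0, 0, 0, 2, 0, 0))


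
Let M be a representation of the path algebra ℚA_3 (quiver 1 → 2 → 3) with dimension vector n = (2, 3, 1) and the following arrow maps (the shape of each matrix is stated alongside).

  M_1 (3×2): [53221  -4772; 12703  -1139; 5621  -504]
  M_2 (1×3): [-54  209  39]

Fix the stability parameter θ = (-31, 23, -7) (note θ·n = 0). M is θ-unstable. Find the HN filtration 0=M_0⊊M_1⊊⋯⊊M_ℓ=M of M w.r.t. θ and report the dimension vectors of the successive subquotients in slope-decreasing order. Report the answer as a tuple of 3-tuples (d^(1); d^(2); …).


Interval decomposition of M: I[1,2], I[1,3], I[2,2].
HN type (ℓ=3): μ^(1)=23; μ^(2)=8; μ^(3)=-31

((0, 2, 0); (0, 1, 1); (2, 0, 0))


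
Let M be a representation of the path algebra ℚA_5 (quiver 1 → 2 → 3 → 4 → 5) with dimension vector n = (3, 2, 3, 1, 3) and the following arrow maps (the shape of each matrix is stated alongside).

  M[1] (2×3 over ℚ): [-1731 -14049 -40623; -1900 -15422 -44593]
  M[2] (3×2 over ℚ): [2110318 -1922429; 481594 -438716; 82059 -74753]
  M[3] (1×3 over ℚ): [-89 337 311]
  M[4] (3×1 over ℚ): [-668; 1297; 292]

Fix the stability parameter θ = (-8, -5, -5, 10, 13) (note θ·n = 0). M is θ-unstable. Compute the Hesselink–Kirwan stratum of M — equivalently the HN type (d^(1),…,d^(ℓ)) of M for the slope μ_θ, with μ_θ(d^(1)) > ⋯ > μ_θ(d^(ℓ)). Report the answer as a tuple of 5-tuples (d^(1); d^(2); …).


Via rank(M_{q-1}∘⋯∘M_p): M ≅ I[1,1], I[1,3], I[1,5], I[3,3], I[5,5]^2.
μ_θ-semistable layers: μ^(1)=13; μ^(2)=10; μ^(3)=-5; μ^(4)=-8

((0, 0, 0, 0, 3); (0, 0, 0, 1, 0); (0, 2, 3, 0, 0); (3, 0, 0, 0, 0))


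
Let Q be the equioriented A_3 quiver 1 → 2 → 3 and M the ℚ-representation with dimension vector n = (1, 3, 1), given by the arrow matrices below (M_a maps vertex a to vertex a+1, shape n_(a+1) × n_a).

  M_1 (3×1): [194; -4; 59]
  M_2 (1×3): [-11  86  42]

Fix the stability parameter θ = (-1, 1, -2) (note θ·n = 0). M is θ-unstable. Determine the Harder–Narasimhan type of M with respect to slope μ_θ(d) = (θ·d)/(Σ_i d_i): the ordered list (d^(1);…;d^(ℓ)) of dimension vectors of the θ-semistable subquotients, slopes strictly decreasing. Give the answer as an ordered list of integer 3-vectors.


Barcode: M ≅ I[1,2], I[2,2], I[2,3]. HN layers by μ_θ (3 steps, strictly decreasing):
  μ^(1)=1; μ^(2)=-1/2; μ^(3)=-1

((0, 2, 0); (0, 1, 1); (1, 0, 0))


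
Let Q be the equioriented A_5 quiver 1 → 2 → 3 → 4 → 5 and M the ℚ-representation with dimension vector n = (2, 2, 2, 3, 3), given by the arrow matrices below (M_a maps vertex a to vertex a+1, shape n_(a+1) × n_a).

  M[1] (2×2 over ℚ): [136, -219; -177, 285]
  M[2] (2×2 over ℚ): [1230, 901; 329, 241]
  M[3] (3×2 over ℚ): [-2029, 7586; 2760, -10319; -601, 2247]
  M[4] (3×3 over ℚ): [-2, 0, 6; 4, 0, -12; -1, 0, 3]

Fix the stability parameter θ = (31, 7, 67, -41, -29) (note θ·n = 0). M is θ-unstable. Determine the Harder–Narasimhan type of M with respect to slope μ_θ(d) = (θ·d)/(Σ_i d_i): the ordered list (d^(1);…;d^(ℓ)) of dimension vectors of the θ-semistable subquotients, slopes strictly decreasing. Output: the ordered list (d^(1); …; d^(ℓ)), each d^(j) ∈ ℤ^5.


Via rank(M_{q-1}∘⋯∘M_p): M ≅ I[1,4], I[1,5], I[4,4], I[5,5]^2.
μ_θ-semistable layers: μ^(1)=16; μ^(2)=7; μ^(3)=-29; μ^(4)=-41

((1, 1, 1, 1, 0); (1, 1, 1, 1, 1); (0, 0, 0, 0, 2); (0, 0, 0, 1, 0))


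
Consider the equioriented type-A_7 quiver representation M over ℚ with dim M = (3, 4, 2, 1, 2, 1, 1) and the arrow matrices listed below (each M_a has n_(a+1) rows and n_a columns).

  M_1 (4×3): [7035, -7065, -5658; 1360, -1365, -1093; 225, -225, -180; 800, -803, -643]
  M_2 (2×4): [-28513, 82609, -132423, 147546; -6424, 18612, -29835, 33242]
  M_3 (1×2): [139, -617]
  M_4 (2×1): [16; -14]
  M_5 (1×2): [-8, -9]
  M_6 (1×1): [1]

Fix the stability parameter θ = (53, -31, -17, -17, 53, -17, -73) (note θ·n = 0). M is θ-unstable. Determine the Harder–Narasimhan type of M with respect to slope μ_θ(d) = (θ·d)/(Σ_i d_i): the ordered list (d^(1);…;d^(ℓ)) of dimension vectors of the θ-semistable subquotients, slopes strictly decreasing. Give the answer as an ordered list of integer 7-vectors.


Via rank(M_{q-1}∘⋯∘M_p): M ≅ I[1,1], I[1,3], I[1,7], I[2,2]^2, I[5,5].
μ_θ-semistable layers: μ^(1)=53; μ^(2)=5/3; μ^(3)=-7; μ^(4)=-31

((1, 0, 0, 0, 1, 0, 0); (1, 1, 1, 0, 0, 0, 0); (1, 1, 1, 1, 1, 1, 1); (0, 2, 0, 0, 0, 0, 0))


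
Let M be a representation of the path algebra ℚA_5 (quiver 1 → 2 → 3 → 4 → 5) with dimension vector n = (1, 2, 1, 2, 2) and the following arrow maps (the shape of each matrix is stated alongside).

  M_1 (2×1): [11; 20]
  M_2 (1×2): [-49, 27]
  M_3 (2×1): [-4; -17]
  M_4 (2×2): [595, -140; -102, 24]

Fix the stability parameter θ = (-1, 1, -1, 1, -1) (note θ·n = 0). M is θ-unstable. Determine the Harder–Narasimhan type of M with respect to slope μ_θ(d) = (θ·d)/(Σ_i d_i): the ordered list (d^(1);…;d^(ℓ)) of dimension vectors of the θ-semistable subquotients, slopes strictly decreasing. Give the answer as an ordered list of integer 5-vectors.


Via rank(M_{q-1}∘⋯∘M_p): M ≅ I[1,4], I[2,2], I[4,5], I[5,5].
μ_θ-semistable layers: μ^(1)=1; μ^(2)=0; μ^(3)=-1

((0, 1, 0, 1, 0); (0, 1, 1, 1, 1); (1, 0, 0, 0, 1))


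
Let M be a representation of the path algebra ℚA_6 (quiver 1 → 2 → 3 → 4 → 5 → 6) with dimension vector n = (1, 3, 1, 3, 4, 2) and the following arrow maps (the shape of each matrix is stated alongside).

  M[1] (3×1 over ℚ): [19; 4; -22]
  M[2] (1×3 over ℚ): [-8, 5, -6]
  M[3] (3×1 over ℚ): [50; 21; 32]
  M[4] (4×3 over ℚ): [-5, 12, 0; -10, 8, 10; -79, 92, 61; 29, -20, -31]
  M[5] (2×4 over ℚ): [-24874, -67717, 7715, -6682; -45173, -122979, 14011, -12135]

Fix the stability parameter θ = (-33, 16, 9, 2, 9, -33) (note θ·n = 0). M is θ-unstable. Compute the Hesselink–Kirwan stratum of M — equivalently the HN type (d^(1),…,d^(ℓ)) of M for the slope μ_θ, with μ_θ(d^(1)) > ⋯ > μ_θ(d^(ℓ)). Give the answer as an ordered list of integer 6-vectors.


Via rank(M_{q-1}∘⋯∘M_p): M ≅ I[1,2], I[2,2], I[2,6], I[4,4], I[4,6], I[5,5]^2.
μ_θ-semistable layers: μ^(1)=16; μ^(2)=9; μ^(3)=2; μ^(4)=3/5; μ^(5)=-22/3; μ^(6)=-33

((0, 2, 0, 0, 0, 0); (0, 0, 0, 0, 2, 0); (0, 0, 0, 1, 0, 0); (0, 1, 1, 1, 1, 1); (0, 0, 0, 1, 1, 1); (1, 0, 0, 0, 0, 0))


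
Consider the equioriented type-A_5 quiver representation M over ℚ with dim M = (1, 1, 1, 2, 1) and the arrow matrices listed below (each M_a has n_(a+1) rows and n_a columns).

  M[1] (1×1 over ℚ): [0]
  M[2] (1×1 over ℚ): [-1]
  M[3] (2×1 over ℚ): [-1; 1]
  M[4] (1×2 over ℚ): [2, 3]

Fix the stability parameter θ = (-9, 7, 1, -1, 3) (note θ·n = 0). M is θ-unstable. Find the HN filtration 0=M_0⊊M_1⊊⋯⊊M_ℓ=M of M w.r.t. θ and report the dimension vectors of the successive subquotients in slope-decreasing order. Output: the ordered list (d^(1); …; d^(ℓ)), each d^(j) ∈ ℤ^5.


Barcode: M ≅ I[1,1], I[2,5], I[4,4]. HN layers by μ_θ (4 steps, strictly decreasing):
  μ^(1)=3; μ^(2)=7/3; μ^(3)=-1; μ^(4)=-9

((0, 0, 0, 0, 1); (0, 1, 1, 1, 0); (0, 0, 0, 1, 0); (1, 0, 0, 0, 0))


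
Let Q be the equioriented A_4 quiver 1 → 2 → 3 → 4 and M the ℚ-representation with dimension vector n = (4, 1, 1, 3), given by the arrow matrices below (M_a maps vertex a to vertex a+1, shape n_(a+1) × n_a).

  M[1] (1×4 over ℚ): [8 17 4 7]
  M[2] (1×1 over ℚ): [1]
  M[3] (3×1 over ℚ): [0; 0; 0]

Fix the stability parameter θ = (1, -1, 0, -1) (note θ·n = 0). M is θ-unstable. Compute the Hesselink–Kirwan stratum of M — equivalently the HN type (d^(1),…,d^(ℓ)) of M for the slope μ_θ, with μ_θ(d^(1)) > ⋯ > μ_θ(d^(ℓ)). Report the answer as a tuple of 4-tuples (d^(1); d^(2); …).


Barcode: M ≅ I[1,1]^3, I[1,3], I[4,4]^3. HN layers by μ_θ (3 steps, strictly decreasing):
  μ^(1)=1; μ^(2)=0; μ^(3)=-1

((3, 0, 0, 0); (1, 1, 1, 0); (0, 0, 0, 3))


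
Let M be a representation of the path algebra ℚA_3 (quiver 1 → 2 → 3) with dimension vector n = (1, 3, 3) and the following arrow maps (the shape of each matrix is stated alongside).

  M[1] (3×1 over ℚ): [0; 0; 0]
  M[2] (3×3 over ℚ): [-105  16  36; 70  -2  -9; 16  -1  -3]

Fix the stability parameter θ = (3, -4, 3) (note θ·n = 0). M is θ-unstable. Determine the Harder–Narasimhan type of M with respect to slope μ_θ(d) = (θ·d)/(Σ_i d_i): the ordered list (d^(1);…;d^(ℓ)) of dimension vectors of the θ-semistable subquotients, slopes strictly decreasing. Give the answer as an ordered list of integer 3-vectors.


Barcode: M ≅ I[1,1], I[2,3]^3. HN layers by μ_θ (2 steps, strictly decreasing):
  μ^(1)=3; μ^(2)=-4

((1, 0, 3); (0, 3, 0))


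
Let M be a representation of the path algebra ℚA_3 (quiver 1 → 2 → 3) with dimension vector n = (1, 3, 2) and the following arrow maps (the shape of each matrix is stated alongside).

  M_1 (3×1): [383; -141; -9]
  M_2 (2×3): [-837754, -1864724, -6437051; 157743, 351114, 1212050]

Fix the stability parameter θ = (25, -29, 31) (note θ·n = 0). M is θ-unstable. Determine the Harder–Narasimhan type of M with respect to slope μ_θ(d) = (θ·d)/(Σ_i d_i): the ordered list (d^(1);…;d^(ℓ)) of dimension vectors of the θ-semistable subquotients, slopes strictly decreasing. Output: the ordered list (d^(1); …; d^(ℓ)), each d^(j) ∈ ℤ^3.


Barcode: M ≅ I[1,3], I[2,2], I[2,3]. HN layers by μ_θ (3 steps, strictly decreasing):
  μ^(1)=31; μ^(2)=-2; μ^(3)=-29

((0, 0, 2); (1, 1, 0); (0, 2, 0))


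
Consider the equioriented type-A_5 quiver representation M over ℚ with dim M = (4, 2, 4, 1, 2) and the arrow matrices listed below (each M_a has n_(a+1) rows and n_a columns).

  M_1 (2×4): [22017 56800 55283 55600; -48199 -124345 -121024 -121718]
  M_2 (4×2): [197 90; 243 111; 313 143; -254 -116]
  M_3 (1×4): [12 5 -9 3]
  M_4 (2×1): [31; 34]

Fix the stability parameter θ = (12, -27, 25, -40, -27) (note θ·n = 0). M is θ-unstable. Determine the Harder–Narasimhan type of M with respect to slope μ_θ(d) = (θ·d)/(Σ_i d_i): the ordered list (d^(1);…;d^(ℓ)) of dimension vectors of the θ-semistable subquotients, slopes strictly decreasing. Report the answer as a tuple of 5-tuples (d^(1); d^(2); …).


Barcode: M ≅ I[1,1]^2, I[1,3]^2, I[3,3], I[3,5], I[5,5]. HN layers by μ_θ (5 steps, strictly decreasing):
  μ^(1)=25; μ^(2)=12; μ^(3)=-15/2; μ^(4)=-14; μ^(5)=-27

((0, 0, 3, 0, 0); (2, 0, 0, 0, 0); (2, 2, 0, 0, 0); (0, 0, 1, 1, 1); (0, 0, 0, 0, 1))


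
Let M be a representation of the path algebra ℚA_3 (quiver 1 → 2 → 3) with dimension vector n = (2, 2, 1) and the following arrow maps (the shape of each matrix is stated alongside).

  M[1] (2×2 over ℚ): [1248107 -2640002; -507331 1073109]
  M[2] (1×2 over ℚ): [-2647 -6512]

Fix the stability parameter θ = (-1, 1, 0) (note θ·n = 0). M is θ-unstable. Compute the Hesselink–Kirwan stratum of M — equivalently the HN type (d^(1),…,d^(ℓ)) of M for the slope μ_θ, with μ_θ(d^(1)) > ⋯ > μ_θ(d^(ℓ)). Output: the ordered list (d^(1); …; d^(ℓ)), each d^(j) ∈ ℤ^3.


Via rank(M_{q-1}∘⋯∘M_p): M ≅ I[1,2], I[1,3].
μ_θ-semistable layers: μ^(1)=1; μ^(2)=1/2; μ^(3)=-1

((0, 1, 0); (0, 1, 1); (2, 0, 0))


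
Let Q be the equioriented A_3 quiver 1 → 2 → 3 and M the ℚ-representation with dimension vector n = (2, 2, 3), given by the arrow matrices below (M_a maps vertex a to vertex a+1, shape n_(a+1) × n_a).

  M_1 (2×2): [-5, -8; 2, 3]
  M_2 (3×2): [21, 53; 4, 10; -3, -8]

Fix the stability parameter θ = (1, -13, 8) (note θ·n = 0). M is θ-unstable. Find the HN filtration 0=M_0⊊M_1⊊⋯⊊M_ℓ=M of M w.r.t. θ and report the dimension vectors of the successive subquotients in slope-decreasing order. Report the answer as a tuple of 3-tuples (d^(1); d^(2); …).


Via rank(M_{q-1}∘⋯∘M_p): M ≅ I[1,3]^2, I[3,3].
μ_θ-semistable layers: μ^(1)=8; μ^(2)=-6

((0, 0, 3); (2, 2, 0))
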